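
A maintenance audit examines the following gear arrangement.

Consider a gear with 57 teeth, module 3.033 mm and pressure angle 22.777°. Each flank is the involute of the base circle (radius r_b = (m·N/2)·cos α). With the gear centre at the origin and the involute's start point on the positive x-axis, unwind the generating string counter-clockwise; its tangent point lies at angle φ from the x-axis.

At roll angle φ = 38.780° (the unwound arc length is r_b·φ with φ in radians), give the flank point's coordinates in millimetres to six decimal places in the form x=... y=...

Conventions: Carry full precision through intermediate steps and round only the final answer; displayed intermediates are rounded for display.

single-mesh involute tooth geometry (57T wheel at module 3.033)
pitch radius r_p = m·N/2 = 3.033·57/2 = 86.440500
base radius r_b = r_p·cos α = 86.440500·cos 22.777° = 79.699752
roll angle φ = 38.780° = 0.67683868 rad
x = r_b·(cos φ + φ·sin φ) = 95.917232
y = r_b·(sin φ − φ·cos φ) = 7.866177

x=95.917232 y=7.866177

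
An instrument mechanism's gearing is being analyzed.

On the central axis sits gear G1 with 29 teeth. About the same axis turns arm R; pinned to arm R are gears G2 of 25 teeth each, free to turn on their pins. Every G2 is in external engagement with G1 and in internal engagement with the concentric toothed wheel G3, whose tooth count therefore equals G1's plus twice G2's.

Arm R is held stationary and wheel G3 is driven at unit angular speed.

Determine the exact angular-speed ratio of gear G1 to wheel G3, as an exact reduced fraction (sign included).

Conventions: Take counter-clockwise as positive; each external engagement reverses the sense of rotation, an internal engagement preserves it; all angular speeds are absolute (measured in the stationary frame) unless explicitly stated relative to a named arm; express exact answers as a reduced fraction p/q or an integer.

-79/29

recognized (axles ride arm R): planetary set, 29/25/79 teeth
ring teeth: 29 + 2·25 = 79
29(ω_sun−ω_arm) = −79(ω_ring−ω_arm),  ω_arm = 0, ω_ring = 1
ω_sun = 0 − (79/29)(1−0) = -79/29
ω_out/ω_in = -79/29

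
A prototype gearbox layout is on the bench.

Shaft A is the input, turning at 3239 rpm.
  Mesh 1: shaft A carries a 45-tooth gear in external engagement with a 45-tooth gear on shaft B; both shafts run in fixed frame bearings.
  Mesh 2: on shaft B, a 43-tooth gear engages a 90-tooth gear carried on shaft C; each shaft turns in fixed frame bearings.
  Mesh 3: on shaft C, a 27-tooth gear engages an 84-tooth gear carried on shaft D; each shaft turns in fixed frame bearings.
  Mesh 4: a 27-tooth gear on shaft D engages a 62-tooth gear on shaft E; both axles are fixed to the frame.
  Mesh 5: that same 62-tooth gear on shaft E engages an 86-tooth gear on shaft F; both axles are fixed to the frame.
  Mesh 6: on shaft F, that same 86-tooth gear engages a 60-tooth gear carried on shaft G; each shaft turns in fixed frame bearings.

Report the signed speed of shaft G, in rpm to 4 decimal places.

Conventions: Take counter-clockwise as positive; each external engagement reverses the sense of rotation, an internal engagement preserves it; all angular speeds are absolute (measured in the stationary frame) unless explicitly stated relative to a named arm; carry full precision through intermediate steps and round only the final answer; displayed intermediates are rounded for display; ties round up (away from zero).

topology: fixed-axis compound train — 6 meshes, A→G
mesh 1 [45T→45T]: ω = 3239.0000×45/45 = 3239.0000 rpm, sense flips to −
mesh 2 [43T→90T]: ω = 3239.0000×43/90 = 1547.5222 rpm, sense flips to +
mesh 3 [27T→84T]: ω = 1547.5222×27/84 = 497.4179 rpm, sense flips to −
mesh 4 [27T→62T]: ω = 497.4179×27/62 = 216.6175 rpm, sense flips to +
mesh 5 [62T→86T]: ω = 216.6175×62/86 = 156.1661 rpm, sense flips to −
mesh 6 [86T→60T]: ω = 156.1661×86/60 = 223.8380 rpm, sense flips to +
signed output speed = +223.8380 rpm

+223.8380 rpm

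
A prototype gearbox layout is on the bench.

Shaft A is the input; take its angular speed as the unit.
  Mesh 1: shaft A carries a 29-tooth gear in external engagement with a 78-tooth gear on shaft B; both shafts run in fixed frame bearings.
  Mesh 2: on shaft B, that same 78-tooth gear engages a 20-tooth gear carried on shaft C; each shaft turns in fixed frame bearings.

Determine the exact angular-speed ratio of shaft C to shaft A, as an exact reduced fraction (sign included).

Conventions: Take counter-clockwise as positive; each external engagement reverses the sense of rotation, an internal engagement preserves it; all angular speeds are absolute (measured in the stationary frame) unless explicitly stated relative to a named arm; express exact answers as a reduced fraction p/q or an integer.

class = fixed-axis compound train [2 meshes; 2 ratios multiply, 2 sense flips]
mesh 1 [29T→78T]: running ratio 29/78, sense −
mesh 2 [78T→20T]: running ratio 29/20, sense +
ω_out/ω_in = 29/20

29/20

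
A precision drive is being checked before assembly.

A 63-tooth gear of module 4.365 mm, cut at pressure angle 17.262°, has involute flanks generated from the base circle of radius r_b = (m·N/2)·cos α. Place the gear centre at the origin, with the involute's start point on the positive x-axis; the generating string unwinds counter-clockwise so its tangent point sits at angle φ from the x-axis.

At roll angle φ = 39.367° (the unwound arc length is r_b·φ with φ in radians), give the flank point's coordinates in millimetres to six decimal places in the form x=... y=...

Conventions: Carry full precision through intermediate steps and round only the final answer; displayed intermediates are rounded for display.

topology: single-mesh involute geometry — m = 4.365, N = 63
pitch radius r_p = m·N/2 = 4.365·63/2 = 137.497500
base radius r_b = r_p·cos α = 137.497500·cos 17.262° = 131.304312
roll angle φ = 39.367° = 0.68708377 rad
x = r_b·(cos φ + φ·sin φ) = 158.734596
y = r_b·(sin φ − φ·cos φ) = 13.537679

x=158.734596 y=13.537679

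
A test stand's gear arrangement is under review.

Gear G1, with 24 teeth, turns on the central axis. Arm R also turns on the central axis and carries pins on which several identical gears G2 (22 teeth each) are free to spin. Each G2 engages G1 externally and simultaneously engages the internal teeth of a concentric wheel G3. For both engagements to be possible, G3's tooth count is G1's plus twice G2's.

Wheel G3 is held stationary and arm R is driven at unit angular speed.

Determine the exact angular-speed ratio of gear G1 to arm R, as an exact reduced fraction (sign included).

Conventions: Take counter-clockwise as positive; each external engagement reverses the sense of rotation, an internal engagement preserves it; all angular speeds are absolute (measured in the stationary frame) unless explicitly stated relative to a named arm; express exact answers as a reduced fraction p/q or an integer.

class = planetary set [G3 = 24+2·22 = 68; Willis about the carrier]
ring teeth: 24 + 2·22 = 68
24(ω_sun−ω_arm) = −68(ω_ring−ω_arm),  ω_ring = 0, ω_arm = 1
ω_sun = 1 − (68/24)(0−1) = 23/6
ω_out/ω_in = 23/6

23/6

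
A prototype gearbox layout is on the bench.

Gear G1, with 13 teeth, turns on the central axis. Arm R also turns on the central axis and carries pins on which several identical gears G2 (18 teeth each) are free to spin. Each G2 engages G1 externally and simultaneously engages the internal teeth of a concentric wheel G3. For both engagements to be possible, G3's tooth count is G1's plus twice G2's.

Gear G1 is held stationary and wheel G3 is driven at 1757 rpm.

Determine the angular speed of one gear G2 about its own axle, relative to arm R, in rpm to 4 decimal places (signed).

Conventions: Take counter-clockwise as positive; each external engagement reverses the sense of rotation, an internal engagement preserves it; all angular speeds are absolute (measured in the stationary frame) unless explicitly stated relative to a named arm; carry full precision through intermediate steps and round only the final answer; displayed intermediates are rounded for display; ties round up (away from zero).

+1002.8754 rpm

topology: planetary set — G1 13T / G2 18T / G3 49T, arm = carrier (Willis)
normalise by the input: solve with ω_ring = 1, then scale by 1757 rpm
ring teeth: 13 + 2·18 = 49
13(ω_sun−ω_arm) = −49(ω_ring−ω_arm),  ω_sun = 0, ω_ring = 1
13(0−ω_arm) = −49(1−ω_arm)  ⇒  62·ω_arm = 49  ⇒  ω_arm = 49/62
sun–planet mesh: 13·(0−49/62) = −18·(ω_p−ω_arm)  ⇒  ω_p−ω_arm = 637/1116
scale: ω_p−ω_arm = 637/1116 × 1757 rpm = +1002.8754 rpm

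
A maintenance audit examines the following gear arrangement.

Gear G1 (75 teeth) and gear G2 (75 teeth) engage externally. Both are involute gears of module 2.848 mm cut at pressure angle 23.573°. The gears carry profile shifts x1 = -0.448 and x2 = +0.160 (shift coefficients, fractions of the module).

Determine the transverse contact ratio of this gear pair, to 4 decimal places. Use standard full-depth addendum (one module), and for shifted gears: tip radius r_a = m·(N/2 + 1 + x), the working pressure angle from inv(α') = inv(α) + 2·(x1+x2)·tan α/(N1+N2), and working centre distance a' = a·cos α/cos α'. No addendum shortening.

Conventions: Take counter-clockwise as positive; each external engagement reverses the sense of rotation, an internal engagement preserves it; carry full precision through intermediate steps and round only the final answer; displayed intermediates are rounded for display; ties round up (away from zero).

recognized (one external pair, fixed centres): single-mesh tooth geometry, m = 2.848, N1 = 75, N2 = 75
base radii: r_b1 = 97.887678, r_b2 = 97.887678
tip radii: r_a1 = 108.372096, r_a2 = 110.103680
inv(α') = inv(23.573°) + 2·(-0.448+0.160)·tan α/(75+75) = 0.02322622  ⇒  α' = 23.05617°
a' = a·cos α / cos α' = 213.6000·cos 23.573°/cos 23.05617° = 212.771239
action lengths: √(r_a1²−r_b1²) = 46.502836, √(r_a2²−r_b2²) = 50.406576
base pitch p_b = π·m·cos α = 8.200619
CR = (46.502836 + 50.406576 − 212.771239·sin 23.05617°)/8.200619 = 1.656105
contact ratio ≈ 1.6561

1.6561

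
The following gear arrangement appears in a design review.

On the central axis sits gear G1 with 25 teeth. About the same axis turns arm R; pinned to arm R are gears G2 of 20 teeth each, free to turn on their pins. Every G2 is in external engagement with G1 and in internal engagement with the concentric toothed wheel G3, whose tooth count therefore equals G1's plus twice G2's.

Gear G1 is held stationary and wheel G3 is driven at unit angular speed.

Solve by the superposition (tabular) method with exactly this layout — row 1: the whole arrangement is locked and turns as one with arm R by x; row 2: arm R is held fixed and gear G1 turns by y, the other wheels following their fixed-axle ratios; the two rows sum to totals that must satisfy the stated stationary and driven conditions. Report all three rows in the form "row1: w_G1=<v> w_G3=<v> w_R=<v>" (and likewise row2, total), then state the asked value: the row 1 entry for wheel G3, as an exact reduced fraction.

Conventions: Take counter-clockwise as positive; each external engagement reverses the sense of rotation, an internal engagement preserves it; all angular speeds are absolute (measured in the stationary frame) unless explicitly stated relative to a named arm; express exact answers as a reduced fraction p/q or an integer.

row1: w_G1=13/18 w_G3=13/18 w_R=13/18
row2: w_G1=-13/18 w_G3=5/18 w_R=0
total: w_G1=0 w_G3=1 w_R=13/18
asked value: 13/18

topology: planetary set — G1 25T / G2 20T / G3 65T, arm = carrier (Willis)
row 1: whole set turns with the arm by x
superposition row 2 [arm held]: sun y, ring −(25/65)·y, arm 0
boundary: total ω_sun = x + y = 0 and total ω_ring = x − (25/65)·y = 1  ⇒  y = -13/18, x = 13/18
row 2 ring = −(25/65)·(-13/18) = 5/18
totals (row 1 + row 2): sun 13/18 + (-13/18) = 0, ring 13/18 + 5/18 = 1, arm 13/18 + 0 = 13/18
asked cell (row1, ring) = 13/18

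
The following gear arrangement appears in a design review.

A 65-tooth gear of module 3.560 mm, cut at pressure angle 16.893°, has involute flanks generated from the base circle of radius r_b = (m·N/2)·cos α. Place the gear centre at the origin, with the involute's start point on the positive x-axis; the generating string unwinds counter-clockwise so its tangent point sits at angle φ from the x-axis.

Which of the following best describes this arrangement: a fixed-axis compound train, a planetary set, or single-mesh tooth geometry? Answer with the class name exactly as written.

single-mesh tooth geometry

class = single-mesh tooth geometry [base-circle involute, m = 3.560, 65T]
classification: single-mesh tooth geometry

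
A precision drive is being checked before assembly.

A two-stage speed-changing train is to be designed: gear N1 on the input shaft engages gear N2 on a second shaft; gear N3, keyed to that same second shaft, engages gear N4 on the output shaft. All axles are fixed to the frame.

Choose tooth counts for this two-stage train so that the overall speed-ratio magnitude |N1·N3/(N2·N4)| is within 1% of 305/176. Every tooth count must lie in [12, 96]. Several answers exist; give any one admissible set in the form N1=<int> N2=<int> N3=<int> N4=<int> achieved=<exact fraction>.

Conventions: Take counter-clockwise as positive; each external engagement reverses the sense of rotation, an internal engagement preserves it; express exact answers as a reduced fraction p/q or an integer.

N1=15 N2=12 N3=61 N4=44 achieved=305/176

topology: fixed-axis compound train — 2 stages, target 305/176
target = 305/176 in lowest terms: an exact hit needs N1·N3 = k·305 and N2·N4 = k·176 for one integer k, every count in [12, 96]; additionally prefer no 1:1 stage (N1 ≠ N2, N3 ≠ N4)
k = 1…2: no 1:1-free in-range split of k·305 and k·176 into factor pairs; take k = 3
k = 3: N1·N3 = 915 = 15·61, N2·N4 = 528 = 12·44
achieved = 15·61/(12·44) = 305/176; |achieved − target| = 0 ≤ 61/3520 ✓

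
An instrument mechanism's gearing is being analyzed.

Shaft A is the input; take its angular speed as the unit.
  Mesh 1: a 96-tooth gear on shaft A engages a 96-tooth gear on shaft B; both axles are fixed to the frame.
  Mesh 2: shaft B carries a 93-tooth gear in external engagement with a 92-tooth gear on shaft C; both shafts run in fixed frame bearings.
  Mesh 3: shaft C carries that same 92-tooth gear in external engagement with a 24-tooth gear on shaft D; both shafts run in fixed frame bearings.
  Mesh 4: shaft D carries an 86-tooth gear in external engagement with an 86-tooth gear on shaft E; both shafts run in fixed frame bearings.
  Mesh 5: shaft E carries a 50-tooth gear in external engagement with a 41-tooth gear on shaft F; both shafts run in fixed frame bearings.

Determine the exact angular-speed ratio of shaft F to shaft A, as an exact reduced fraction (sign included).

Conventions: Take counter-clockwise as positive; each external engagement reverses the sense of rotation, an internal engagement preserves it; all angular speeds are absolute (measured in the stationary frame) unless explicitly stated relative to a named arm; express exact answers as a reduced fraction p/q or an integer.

-775/164

class = fixed-axis compound train [5 meshes; 5 ratios multiply, 5 sense flips]
mesh 1 [96T→96T]: running ratio 1, sense −
mesh 2 [93T→92T]: running ratio 93/92, sense +
mesh 3 [92T→24T]: running ratio 31/8, sense −
mesh 4 [86T→86T]: running ratio 31/8, sense +
mesh 5 [50T→41T]: running ratio 775/164, sense −
ω_out/ω_in = -775/164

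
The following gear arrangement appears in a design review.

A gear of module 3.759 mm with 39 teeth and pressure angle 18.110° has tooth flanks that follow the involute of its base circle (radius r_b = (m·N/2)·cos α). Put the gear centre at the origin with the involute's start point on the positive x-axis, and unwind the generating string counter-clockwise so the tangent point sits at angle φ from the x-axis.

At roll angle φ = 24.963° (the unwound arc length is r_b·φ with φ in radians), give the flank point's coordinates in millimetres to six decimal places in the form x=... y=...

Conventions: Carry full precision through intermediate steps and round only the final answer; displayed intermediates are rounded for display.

x=75.971210 y=1.884414

single-mesh involute tooth geometry (39T wheel at module 3.759)
pitch radius r_p = m·N/2 = 3.759·39/2 = 73.300500
base radius r_b = r_p·cos α = 73.300500·cos 18.110° = 69.669303
roll angle φ = 24.963° = 0.43568654 rad
x = r_b·(cos φ + φ·sin φ) = 75.971210
y = r_b·(sin φ − φ·cos φ) = 1.884414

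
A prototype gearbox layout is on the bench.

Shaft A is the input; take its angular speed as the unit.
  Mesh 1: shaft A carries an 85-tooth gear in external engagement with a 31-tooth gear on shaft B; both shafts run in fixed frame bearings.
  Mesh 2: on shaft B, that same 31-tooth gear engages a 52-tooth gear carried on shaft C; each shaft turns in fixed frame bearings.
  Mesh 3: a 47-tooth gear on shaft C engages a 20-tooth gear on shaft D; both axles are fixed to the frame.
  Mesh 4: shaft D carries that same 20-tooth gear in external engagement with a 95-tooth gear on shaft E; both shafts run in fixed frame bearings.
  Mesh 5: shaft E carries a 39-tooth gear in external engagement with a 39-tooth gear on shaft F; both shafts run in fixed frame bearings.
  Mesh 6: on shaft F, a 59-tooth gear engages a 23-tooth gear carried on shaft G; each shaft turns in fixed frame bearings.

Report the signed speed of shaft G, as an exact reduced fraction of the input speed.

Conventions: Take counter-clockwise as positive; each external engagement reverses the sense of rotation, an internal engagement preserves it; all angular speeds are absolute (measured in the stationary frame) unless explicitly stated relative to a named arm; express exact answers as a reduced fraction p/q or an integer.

6-mesh fixed-axis compound train (all bearings frame-fixed)
mesh 1 [85T→31T]: |ω|/ω_in = 1×85/31 = 85/31, sense flips to −
mesh 2 [31T→52T]: |ω|/ω_in = (85/31)×31/52 = 85/52, sense flips to +
mesh 3 [47T→20T]: |ω|/ω_in = (85/52)×47/20 = 799/208, sense flips to −
mesh 4 [20T→95T]: |ω|/ω_in = (799/208)×20/95 = 799/988, sense flips to +
mesh 5 [39T→39T]: |ω|/ω_in = (799/988)×39/39 = 799/988, sense flips to −
mesh 6 [59T→23T]: |ω|/ω_in = (799/988)×59/23 = 47141/22724, sense flips to +
signed output speed (× input speed) = 47141/22724

47141/22724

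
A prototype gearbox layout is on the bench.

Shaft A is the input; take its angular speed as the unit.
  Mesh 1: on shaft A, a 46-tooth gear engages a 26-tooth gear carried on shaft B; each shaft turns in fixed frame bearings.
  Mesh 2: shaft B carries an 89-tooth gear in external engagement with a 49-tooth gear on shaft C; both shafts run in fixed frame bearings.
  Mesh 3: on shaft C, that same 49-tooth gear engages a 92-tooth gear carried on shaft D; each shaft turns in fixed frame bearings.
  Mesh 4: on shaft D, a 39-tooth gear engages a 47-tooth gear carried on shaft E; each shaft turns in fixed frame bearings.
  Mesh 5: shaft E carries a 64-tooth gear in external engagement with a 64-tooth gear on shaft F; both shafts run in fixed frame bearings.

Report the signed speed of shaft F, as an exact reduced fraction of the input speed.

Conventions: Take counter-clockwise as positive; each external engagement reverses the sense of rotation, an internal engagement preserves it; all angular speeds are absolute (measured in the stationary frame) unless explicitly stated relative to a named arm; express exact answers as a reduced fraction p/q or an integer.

-267/188

5-mesh fixed-axis compound train (all bearings frame-fixed)
mesh 1 [46T→26T]: |ω|/ω_in = 1×46/26 = 23/13, sense flips to −
mesh 2 [89T→49T]: |ω|/ω_in = (23/13)×89/49 = 2047/637, sense flips to +
mesh 3 [49T→92T]: |ω|/ω_in = (2047/637)×49/92 = 89/52, sense flips to −
mesh 4 [39T→47T]: |ω|/ω_in = (89/52)×39/47 = 267/188, sense flips to +
mesh 5 [64T→64T]: |ω|/ω_in = (267/188)×64/64 = 267/188, sense flips to −
signed output speed (× input speed) = -267/188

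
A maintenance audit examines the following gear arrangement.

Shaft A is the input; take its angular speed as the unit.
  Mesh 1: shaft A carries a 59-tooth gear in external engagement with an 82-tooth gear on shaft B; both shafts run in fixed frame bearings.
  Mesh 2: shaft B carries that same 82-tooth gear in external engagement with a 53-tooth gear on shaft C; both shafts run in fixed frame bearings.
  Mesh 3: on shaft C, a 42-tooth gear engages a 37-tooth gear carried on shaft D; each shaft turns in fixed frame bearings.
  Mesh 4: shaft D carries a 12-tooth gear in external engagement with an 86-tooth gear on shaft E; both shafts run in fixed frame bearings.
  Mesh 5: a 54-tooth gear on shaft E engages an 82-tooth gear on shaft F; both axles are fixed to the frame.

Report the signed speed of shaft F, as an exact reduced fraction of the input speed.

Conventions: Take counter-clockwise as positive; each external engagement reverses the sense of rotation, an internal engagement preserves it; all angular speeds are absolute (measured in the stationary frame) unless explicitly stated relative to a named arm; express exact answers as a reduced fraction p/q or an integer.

5-mesh fixed-axis compound train (all bearings frame-fixed)
mesh 1 [59T→82T]: |ω|/ω_in = 1×59/82 = 59/82, sense flips to −
mesh 2 [82T→53T]: |ω|/ω_in = (59/82)×82/53 = 59/53, sense flips to +
mesh 3 [42T→37T]: |ω|/ω_in = (59/53)×42/37 = 2478/1961, sense flips to −
mesh 4 [12T→86T]: |ω|/ω_in = (2478/1961)×12/86 = 14868/84323, sense flips to +
mesh 5 [54T→82T]: |ω|/ω_in = (14868/84323)×54/82 = 401436/3457243, sense flips to −
signed output speed (× input speed) = -401436/3457243

-401436/3457243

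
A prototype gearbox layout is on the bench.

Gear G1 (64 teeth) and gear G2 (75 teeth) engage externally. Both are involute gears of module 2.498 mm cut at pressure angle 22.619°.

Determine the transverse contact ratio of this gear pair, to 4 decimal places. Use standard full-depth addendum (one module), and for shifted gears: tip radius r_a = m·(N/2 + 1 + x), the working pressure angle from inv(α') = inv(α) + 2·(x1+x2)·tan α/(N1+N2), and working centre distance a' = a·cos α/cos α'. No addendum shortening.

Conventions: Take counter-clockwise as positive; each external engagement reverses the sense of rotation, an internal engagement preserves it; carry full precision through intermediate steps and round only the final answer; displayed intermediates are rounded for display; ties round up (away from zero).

1.6675

recognized (one external pair, fixed centres): single-mesh tooth geometry, m = 2.498, N1 = 64, N2 = 75
base radii: r_b1 = 73.787541, r_b2 = 86.469775
tip radii: r_a1 = 82.434000, r_a2 = 96.173000
no profile shift: α' = α, a' = a
action lengths: √(r_a1²−r_b1²) = 36.752730, √(r_a2²−r_b2²) = 42.097791
base pitch p_b = π·m·cos α = 7.244075
CR = (36.752730 + 42.097791 − 173.611000·sin 22.61900°)/7.244075 = 1.667498
contact ratio ≈ 1.6675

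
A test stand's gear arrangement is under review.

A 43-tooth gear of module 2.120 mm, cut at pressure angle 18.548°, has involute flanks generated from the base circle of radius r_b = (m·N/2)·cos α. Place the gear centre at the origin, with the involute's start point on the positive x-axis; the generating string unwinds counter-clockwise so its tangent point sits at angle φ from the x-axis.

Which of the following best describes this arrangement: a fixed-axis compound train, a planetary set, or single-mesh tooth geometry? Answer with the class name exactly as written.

topology: single-mesh involute geometry — m = 2.120, N = 43
classification: single-mesh tooth geometry

single-mesh tooth geometry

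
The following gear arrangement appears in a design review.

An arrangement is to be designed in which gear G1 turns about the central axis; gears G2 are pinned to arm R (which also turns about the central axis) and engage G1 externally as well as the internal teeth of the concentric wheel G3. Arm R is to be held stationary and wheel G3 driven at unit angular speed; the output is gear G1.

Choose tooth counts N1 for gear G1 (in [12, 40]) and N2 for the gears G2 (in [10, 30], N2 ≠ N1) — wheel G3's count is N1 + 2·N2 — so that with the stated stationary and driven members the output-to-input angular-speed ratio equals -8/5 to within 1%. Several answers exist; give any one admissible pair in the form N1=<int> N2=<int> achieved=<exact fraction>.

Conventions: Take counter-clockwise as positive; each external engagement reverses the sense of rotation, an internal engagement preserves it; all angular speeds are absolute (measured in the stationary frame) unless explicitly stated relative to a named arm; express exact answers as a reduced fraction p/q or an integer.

N1=40 N2=12 achieved=-8/5

design class (target -8/5): planetary set
Willis with ω_arm = 0: ω_sun/ω_ring = −N3/N1; set equal to -8/5  ⇒  N3/N1 = −(-8/5) = 8/5
N3 = N1 + 2·N2  ⇒  N2/N1 = (N3/N1 − 1)/2 = (8/5 − 1)/2 = 3/10
smallest multiple with N1 ≥ 12 and N2 ≥ 10: k = 4  ⇒  N1 = 4·10 = 40, N2 = 4·3 = 12 (N1 ≤ 40, N2 ≤ 30, N2 ≠ N1 ✓), N3 = 40 + 2·12 = 64
check: −N3/N1 with N1 = 40, N3 = 64 gives -8/5; |achieved − target| = 0 ≤ 2/125 ✓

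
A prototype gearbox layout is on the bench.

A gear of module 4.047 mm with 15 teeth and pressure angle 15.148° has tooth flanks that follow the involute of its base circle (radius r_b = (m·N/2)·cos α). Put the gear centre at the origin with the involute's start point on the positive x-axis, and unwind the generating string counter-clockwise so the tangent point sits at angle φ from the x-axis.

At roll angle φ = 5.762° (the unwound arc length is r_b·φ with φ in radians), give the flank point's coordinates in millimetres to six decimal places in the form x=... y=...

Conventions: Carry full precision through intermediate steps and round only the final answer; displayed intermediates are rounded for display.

topology: single-mesh involute geometry — m = 4.047, N = 15
pitch radius r_p = m·N/2 = 4.047·15/2 = 30.352500
base radius r_b = r_p·cos α = 30.352500·cos 15.148° = 29.297874
roll angle φ = 5.762° = 0.10056587 rad
x = r_b·(cos φ + φ·sin φ) = 29.445651
y = r_b·(sin φ − φ·cos φ) = 0.009923

x=29.445651 y=0.009923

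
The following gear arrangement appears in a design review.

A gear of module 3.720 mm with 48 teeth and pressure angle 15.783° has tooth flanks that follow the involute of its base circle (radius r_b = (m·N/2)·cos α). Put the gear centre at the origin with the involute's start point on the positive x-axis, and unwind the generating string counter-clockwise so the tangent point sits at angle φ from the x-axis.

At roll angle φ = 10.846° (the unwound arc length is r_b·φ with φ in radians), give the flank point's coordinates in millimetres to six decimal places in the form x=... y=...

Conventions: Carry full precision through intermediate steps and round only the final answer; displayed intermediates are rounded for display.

x=87.439586 y=0.193565

single-mesh involute tooth geometry (48T wheel at module 3.720)
pitch radius r_p = m·N/2 = 3.720·48/2 = 89.280000
base radius r_b = r_p·cos α = 89.280000·cos 15.783° = 85.914031
roll angle φ = 10.846° = 0.18929841 rad
x = r_b·(cos φ + φ·sin φ) = 87.439586
y = r_b·(sin φ − φ·cos φ) = 0.193565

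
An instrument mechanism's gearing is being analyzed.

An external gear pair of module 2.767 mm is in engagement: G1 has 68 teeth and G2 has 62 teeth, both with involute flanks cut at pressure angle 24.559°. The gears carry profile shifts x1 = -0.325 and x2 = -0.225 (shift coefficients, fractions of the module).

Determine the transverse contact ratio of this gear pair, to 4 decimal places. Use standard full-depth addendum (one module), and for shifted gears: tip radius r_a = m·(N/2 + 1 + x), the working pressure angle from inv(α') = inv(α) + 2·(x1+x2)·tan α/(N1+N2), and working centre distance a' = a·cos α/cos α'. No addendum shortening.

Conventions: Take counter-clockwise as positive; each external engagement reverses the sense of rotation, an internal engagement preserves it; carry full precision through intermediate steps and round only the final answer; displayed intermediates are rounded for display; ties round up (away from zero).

1.6459

class = single-mesh tooth geometry [involute pair 68T × 62T, m = 2.767]
base radii: r_b1 = 85.567117, r_b2 = 78.017077
tip radii: r_a1 = 95.945725, r_a2 = 87.921425
inv(α') = inv(24.559°) + 2·(-0.325-0.225)·tan α/(68+62) = 0.02446836  ⇒  α' = 23.44176°
a' = a·cos α / cos α' = 179.8550·cos 24.559°/cos 23.44176° = 178.300220
action lengths: √(r_a1²−r_b1²) = 43.403348, √(r_a2²−r_b2²) = 40.540259
base pitch p_b = π·m·cos α = 7.906383
CR = (43.403348 + 40.540259 − 178.300220·sin 23.44176°)/7.906383 = 1.645860
contact ratio ≈ 1.6459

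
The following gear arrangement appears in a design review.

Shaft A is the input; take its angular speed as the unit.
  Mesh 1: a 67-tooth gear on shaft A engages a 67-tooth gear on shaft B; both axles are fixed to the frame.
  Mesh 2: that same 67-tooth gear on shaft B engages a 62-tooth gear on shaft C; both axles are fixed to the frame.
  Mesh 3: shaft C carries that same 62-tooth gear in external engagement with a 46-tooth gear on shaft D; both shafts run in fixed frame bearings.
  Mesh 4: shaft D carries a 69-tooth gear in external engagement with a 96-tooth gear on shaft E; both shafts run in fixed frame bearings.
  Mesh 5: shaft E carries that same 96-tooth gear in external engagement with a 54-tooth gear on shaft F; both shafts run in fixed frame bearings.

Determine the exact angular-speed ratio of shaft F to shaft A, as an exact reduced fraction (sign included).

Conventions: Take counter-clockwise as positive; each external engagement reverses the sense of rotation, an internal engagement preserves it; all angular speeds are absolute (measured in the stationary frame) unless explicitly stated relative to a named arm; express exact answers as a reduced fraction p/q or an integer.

class = fixed-axis compound train [5 meshes; 5 ratios multiply, 5 sense flips]
mesh 1 [67T→67T]: running ratio 1, sense −
mesh 2 [67T→62T]: running ratio 67/62, sense +
mesh 3 [62T→46T]: running ratio 67/46, sense −
mesh 4 [69T→96T]: running ratio 67/64, sense +
mesh 5 [96T→54T]: running ratio 67/36, sense −
ω_out/ω_in = -67/36

-67/36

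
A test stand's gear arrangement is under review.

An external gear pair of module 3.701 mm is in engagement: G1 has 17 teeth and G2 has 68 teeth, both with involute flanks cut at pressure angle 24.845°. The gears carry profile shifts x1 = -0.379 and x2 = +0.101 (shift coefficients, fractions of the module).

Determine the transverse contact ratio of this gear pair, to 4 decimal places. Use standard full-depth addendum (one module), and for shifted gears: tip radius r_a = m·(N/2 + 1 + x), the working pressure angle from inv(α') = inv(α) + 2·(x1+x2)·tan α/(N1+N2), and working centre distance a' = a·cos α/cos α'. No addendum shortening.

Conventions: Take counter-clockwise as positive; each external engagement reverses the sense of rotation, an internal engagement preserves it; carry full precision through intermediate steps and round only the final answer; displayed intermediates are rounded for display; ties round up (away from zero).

class = single-mesh tooth geometry [involute pair 17T × 68T, m = 3.701]
base radii: r_b1 = 28.546945, r_b2 = 114.187782
tip radii: r_a1 = 33.756821, r_a2 = 129.908801
inv(α') = inv(24.845°) + 2·(-0.379+0.101)·tan α/(17+68) = 0.02636256  ⇒  α' = 24.00373°
a' = a·cos α / cos α' = 157.2925·cos 24.845°/cos 24.00373° = 156.247136
action lengths: √(r_a1²−r_b1²) = 18.016517, √(r_a2²−r_b2²) = 61.947131
base pitch p_b = π·m·cos α = 10.550926
CR = (18.016517 + 61.947131 − 156.247136·sin 24.00373°)/10.550926 = 1.554643
contact ratio ≈ 1.5546

1.5546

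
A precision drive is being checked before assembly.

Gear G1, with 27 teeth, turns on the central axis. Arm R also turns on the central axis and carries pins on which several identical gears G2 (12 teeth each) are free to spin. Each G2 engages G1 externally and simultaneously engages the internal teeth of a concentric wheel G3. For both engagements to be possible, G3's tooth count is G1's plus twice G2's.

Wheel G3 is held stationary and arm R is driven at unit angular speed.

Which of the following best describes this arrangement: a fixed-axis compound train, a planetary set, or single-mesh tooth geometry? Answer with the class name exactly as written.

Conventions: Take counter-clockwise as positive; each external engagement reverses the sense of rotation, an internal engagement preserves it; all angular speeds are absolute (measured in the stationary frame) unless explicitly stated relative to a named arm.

planetary set

planetary set (27T centre, 12T on arm, 51T internal) — Willis relation
classification: planetary set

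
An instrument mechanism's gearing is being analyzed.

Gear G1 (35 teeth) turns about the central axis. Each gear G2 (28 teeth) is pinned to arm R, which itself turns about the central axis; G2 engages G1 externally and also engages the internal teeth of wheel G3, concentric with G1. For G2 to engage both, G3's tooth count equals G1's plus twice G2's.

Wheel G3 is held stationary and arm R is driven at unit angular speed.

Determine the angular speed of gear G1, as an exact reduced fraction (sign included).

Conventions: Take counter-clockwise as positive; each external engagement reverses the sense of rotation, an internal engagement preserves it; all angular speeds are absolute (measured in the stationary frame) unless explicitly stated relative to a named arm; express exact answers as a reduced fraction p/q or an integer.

recognized (axles ride arm R): planetary set, 35/28/91 teeth
ring teeth: 35 + 2·28 = 91
35(ω_sun−ω_arm) = −91(ω_ring−ω_arm),  ω_ring = 0, ω_arm = 1
ω_sun = 1 − (91/35)(0−1) = 18/5
exact speed ratio = 18/5

18/5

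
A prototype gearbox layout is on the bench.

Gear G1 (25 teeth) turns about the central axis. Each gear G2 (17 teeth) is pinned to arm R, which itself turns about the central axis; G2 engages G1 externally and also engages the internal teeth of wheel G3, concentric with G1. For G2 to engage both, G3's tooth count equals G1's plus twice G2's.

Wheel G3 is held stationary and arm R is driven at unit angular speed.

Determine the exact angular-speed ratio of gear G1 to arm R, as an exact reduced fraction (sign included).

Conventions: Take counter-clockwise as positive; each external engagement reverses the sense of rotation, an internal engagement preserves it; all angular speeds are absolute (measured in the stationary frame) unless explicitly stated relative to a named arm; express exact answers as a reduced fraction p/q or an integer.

recognized (axles ride arm R): planetary set, 25/17/59 teeth
ring teeth: 25 + 2·17 = 59
25(ω_sun−ω_arm) = −59(ω_ring−ω_arm),  ω_ring = 0, ω_arm = 1
ω_sun = 1 − (59/25)(0−1) = 84/25
ω_out/ω_in = 84/25

84/25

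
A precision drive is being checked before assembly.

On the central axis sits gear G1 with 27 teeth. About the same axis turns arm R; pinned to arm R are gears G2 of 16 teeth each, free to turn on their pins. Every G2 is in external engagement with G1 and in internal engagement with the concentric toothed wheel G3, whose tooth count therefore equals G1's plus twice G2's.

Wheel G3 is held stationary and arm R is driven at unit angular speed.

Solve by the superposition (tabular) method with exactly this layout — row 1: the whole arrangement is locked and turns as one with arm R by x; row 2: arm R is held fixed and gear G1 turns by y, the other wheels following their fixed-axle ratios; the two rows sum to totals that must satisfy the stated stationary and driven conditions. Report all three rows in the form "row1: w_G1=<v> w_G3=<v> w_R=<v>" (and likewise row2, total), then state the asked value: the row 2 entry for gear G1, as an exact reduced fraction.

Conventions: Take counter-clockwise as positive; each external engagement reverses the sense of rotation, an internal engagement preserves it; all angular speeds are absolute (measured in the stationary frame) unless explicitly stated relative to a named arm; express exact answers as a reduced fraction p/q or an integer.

planetary set (27T centre, 16T on arm, 59T internal) — Willis relation
superposition row 1 [locked train]: every member turns x
row 2 (arm held, sun turns y): ω_ring = −(27/59)·y, ω_arm = 0
boundary: total ω_ring = x − (27/59)·y = 0 and total ω_arm = x = 1  ⇒  y = 59/27, x = 1
row 2 ring = −(27/59)·59/27 = -1
totals (row 1 + row 2): sun 1 + 59/27 = 86/27, ring 1 + (-1) = 0, arm 1 + 0 = 1
asked cell (row2, sun) = 59/27

row1: w_G1=1 w_G3=1 w_R=1
row2: w_G1=59/27 w_G3=-1 w_R=0
total: w_G1=86/27 w_G3=0 w_R=1
asked value: 59/27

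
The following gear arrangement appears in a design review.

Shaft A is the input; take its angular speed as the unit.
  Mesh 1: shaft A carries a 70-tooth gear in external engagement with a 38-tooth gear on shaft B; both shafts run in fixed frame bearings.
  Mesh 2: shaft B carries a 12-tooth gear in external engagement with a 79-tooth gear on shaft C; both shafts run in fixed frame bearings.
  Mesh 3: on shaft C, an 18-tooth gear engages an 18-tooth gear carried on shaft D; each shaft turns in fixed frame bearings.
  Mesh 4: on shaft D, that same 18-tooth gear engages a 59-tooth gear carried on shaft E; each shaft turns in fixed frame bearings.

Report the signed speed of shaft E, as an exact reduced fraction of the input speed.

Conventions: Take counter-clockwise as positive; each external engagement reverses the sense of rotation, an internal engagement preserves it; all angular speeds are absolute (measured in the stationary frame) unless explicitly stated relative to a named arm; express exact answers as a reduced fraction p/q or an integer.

4-mesh fixed-axis compound train (all bearings frame-fixed)
mesh 1 [70T→38T]: |ω|/ω_in = 1×70/38 = 35/19, sense flips to −
mesh 2 [12T→79T]: |ω|/ω_in = (35/19)×12/79 = 420/1501, sense flips to +
mesh 3 [18T→18T]: |ω|/ω_in = (420/1501)×18/18 = 420/1501, sense flips to −
mesh 4 [18T→59T]: |ω|/ω_in = (420/1501)×18/59 = 7560/88559, sense flips to +
signed output speed (× input speed) = 7560/88559

7560/88559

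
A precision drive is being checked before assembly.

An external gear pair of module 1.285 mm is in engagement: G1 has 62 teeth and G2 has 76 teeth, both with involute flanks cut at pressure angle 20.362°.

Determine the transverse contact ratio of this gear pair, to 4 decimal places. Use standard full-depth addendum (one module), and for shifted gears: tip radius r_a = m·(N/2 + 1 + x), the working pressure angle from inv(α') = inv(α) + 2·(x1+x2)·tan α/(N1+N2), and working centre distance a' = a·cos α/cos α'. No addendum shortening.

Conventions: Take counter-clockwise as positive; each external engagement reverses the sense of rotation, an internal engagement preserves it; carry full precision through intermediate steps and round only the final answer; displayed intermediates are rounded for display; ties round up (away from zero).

topology: single-mesh involute geometry — m = 1.285, 62T/76T pair
base radii: r_b1 = 37.345829, r_b2 = 45.778758
tip radii: r_a1 = 41.120000, r_a2 = 50.115000
no profile shift: α' = α, a' = a
action lengths: √(r_a1²−r_b1²) = 17.208819, √(r_a2²−r_b2²) = 20.391629
base pitch p_b = π·m·cos α = 3.784690
CR = (17.208819 + 20.391629 − 88.665000·sin 20.36200°)/3.784690 = 1.783351
contact ratio ≈ 1.7834

1.7834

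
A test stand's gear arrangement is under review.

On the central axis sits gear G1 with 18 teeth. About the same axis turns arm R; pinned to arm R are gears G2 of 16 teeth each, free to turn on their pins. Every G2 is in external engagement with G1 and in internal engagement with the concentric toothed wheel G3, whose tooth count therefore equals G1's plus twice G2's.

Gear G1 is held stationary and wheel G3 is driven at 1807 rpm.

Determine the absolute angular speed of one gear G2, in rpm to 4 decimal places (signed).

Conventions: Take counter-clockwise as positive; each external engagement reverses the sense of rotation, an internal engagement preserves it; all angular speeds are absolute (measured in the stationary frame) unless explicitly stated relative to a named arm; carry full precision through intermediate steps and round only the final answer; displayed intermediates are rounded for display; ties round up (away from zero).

recognized (axles ride arm R): planetary set, 18/16/50 teeth
normalise by the input: solve with ω_ring = 1, then scale by 1807 rpm
ring teeth: 18 + 2·16 = 50
18(ω_sun−ω_arm) = −50(ω_ring−ω_arm),  ω_sun = 0, ω_ring = 1
18(0−ω_arm) = −50(1−ω_arm)  ⇒  68·ω_arm = 50  ⇒  ω_arm = 25/34
sun–planet mesh: 18·(0−25/34) = −16·(ω_p−ω_arm)  ⇒  ω_p−ω_arm = 225/272
ω_p = 25/34 + 225/272 = 25/16
scale: ω_p = 25/16 × 1807 rpm = +2823.4375 rpm

+2823.4375 rpm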